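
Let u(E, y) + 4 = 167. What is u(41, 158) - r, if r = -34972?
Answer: 35135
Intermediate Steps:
u(E, y) = 163 (u(E, y) = -4 + 167 = 163)
u(41, 158) - r = 163 - 1*(-34972) = 163 + 34972 = 35135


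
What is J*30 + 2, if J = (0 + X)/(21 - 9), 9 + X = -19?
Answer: -68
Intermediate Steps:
X = -28 (X = -9 - 19 = -28)
J = -7/3 (J = (0 - 28)/(21 - 9) = -28/12 = -28*1/12 = -7/3 ≈ -2.3333)
J*30 + 2 = -7/3*30 + 2 = -70 + 2 = -68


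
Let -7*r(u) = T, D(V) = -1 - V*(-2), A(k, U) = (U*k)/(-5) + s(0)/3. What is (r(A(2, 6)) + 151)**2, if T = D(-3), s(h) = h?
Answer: 23104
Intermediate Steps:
A(k, U) = -U*k/5 (A(k, U) = (U*k)/(-5) + 0/3 = (U*k)*(-1/5) + 0*(1/3) = -U*k/5 + 0 = -U*k/5)
D(V) = -1 + 2*V (D(V) = -1 - (-2)*V = -1 + 2*V)
T = -7 (T = -1 + 2*(-3) = -1 - 6 = -7)
r(u) = 1 (r(u) = -1/7*(-7) = 1)
(r(A(2, 6)) + 151)**2 = (1 + 151)**2 = 152**2 = 23104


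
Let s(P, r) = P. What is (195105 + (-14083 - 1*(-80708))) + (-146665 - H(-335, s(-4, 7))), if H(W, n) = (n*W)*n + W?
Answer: 120760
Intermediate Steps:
H(W, n) = W + W*n² (H(W, n) = (W*n)*n + W = W*n² + W = W + W*n²)
(195105 + (-14083 - 1*(-80708))) + (-146665 - H(-335, s(-4, 7))) = (195105 + (-14083 - 1*(-80708))) + (-146665 - (-335)*(1 + (-4)²)) = (195105 + (-14083 + 80708)) + (-146665 - (-335)*(1 + 16)) = (195105 + 66625) + (-146665 - (-335)*17) = 261730 + (-146665 - 1*(-5695)) = 261730 + (-146665 + 5695) = 261730 - 140970 = 120760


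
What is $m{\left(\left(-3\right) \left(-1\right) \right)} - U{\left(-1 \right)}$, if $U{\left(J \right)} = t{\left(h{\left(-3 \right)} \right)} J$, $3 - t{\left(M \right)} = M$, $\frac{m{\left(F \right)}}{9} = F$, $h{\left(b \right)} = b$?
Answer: $33$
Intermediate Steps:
$m{\left(F \right)} = 9 F$
$t{\left(M \right)} = 3 - M$
$U{\left(J \right)} = 6 J$ ($U{\left(J \right)} = \left(3 - -3\right) J = \left(3 + 3\right) J = 6 J$)
$m{\left(\left(-3\right) \left(-1\right) \right)} - U{\left(-1 \right)} = 9 \left(\left(-3\right) \left(-1\right)\right) - 6 \left(-1\right) = 9 \cdot 3 - -6 = 27 + 6 = 33$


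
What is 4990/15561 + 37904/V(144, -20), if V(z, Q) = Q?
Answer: -147431086/77805 ≈ -1894.9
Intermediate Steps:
4990/15561 + 37904/V(144, -20) = 4990/15561 + 37904/(-20) = 4990*(1/15561) + 37904*(-1/20) = 4990/15561 - 9476/5 = -147431086/77805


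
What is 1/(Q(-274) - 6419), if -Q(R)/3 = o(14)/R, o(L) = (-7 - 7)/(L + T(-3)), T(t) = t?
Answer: -1507/9673454 ≈ -0.00015579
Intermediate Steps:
o(L) = -14/(-3 + L) (o(L) = (-7 - 7)/(L - 3) = -14/(-3 + L))
Q(R) = 42/(11*R) (Q(R) = -3*(-14/(-3 + 14))/R = -3*(-14/11)/R = -3*(-14*1/11)/R = -(-42)/(11*R) = 42/(11*R))
1/(Q(-274) - 6419) = 1/((42/11)/(-274) - 6419) = 1/((42/11)*(-1/274) - 6419) = 1/(-21/1507 - 6419) = 1/(-9673454/1507) = -1507/9673454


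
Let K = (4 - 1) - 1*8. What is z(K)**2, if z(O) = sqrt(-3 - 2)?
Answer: -5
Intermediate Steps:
K = -5 (K = 3 - 8 = -5)
z(O) = I*sqrt(5) (z(O) = sqrt(-5) = I*sqrt(5))
z(K)**2 = (I*sqrt(5))**2 = -5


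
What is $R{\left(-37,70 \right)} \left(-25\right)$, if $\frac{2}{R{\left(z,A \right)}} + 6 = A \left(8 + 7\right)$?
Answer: $- \frac{25}{522} \approx -0.047893$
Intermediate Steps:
$R{\left(z,A \right)} = \frac{2}{-6 + 15 A}$ ($R{\left(z,A \right)} = \frac{2}{-6 + A \left(8 + 7\right)} = \frac{2}{-6 + A 15} = \frac{2}{-6 + 15 A}$)
$R{\left(-37,70 \right)} \left(-25\right) = \frac{2}{3 \left(-2 + 5 \cdot 70\right)} \left(-25\right) = \frac{2}{3 \left(-2 + 350\right)} \left(-25\right) = \frac{2}{3 \cdot 348} \left(-25\right) = \frac{2}{3} \cdot \frac{1}{348} \left(-25\right) = \frac{1}{522} \left(-25\right) = - \frac{25}{522}$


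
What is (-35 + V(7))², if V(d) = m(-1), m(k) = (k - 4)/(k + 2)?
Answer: 1600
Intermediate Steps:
m(k) = (-4 + k)/(2 + k)
V(d) = -5 (V(d) = (-4 - 1)/(2 - 1) = -5/1 = 1*(-5) = -5)
(-35 + V(7))² = (-35 - 5)² = (-40)² = 1600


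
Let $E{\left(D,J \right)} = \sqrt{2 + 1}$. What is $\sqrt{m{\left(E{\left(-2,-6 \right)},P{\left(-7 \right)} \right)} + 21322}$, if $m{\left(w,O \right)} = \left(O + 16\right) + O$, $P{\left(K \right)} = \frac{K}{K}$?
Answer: $2 \sqrt{5335} \approx 146.08$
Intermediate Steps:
$P{\left(K \right)} = 1$
$E{\left(D,J \right)} = \sqrt{3}$
$m{\left(w,O \right)} = 16 + 2 O$ ($m{\left(w,O \right)} = \left(16 + O\right) + O = 16 + 2 O$)
$\sqrt{m{\left(E{\left(-2,-6 \right)},P{\left(-7 \right)} \right)} + 21322} = \sqrt{\left(16 + 2 \cdot 1\right) + 21322} = \sqrt{\left(16 + 2\right) + 21322} = \sqrt{18 + 21322} = \sqrt{21340} = 2 \sqrt{5335}$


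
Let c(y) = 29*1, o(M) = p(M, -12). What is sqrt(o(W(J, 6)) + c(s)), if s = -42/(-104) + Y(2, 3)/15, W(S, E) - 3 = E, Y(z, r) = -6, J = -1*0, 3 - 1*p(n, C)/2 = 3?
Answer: sqrt(29) ≈ 5.3852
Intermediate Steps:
p(n, C) = 0 (p(n, C) = 6 - 2*3 = 6 - 6 = 0)
J = 0
W(S, E) = 3 + E
o(M) = 0
s = 1/260 (s = -42/(-104) - 6/15 = -42*(-1/104) - 6*1/15 = 21/52 - 2/5 = 1/260 ≈ 0.0038462)
c(y) = 29
sqrt(o(W(J, 6)) + c(s)) = sqrt(0 + 29) = sqrt(29)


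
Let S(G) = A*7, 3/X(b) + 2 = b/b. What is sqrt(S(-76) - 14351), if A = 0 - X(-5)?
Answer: I*sqrt(14330) ≈ 119.71*I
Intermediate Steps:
X(b) = -3 (X(b) = 3/(-2 + b/b) = 3/(-2 + 1) = 3/(-1) = 3*(-1) = -3)
A = 3 (A = 0 - 1*(-3) = 0 + 3 = 3)
S(G) = 21 (S(G) = 3*7 = 21)
sqrt(S(-76) - 14351) = sqrt(21 - 14351) = sqrt(-14330) = I*sqrt(14330)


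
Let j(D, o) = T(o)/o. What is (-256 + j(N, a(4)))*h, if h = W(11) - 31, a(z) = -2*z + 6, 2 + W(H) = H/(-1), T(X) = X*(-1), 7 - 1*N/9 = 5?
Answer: 11308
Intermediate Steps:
N = 18 (N = 63 - 9*5 = 63 - 45 = 18)
T(X) = -X
W(H) = -2 - H (W(H) = -2 + H/(-1) = -2 + H*(-1) = -2 - H)
a(z) = 6 - 2*z
j(D, o) = -1 (j(D, o) = (-o)/o = -1)
h = -44 (h = (-2 - 1*11) - 31 = (-2 - 11) - 31 = -13 - 31 = -44)
(-256 + j(N, a(4)))*h = (-256 - 1)*(-44) = -257*(-44) = 11308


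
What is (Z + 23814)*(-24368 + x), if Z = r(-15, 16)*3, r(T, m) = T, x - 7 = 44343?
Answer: 474952158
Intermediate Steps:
x = 44350 (x = 7 + 44343 = 44350)
Z = -45 (Z = -15*3 = -45)
(Z + 23814)*(-24368 + x) = (-45 + 23814)*(-24368 + 44350) = 23769*19982 = 474952158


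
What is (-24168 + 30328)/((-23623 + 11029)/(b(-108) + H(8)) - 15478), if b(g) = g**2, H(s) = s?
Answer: -653632/1642471 ≈ -0.39796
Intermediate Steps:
(-24168 + 30328)/((-23623 + 11029)/(b(-108) + H(8)) - 15478) = (-24168 + 30328)/((-23623 + 11029)/((-108)**2 + 8) - 15478) = 6160/(-12594/(11664 + 8) - 15478) = 6160/(-12594/11672 - 15478) = 6160/(-12594*1/11672 - 15478) = 6160/(-6297/5836 - 15478) = 6160/(-90335905/5836) = 6160*(-5836/90335905) = -653632/1642471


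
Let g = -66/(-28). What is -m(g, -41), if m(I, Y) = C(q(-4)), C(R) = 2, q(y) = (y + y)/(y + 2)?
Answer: -2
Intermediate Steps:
q(y) = 2*y/(2 + y) (q(y) = (2*y)/(2 + y) = 2*y/(2 + y))
g = 33/14 (g = -66*(-1/28) = 33/14 ≈ 2.3571)
m(I, Y) = 2
-m(g, -41) = -1*2 = -2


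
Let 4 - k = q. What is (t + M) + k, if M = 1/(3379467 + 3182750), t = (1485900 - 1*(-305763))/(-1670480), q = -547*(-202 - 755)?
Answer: -5738372061026132391/10962052254160 ≈ -5.2348e+5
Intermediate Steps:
q = 523479 (q = -547*(-957) = 523479)
k = -523475 (k = 4 - 1*523479 = 4 - 523479 = -523475)
t = -1791663/1670480 (t = (1485900 + 305763)*(-1/1670480) = 1791663*(-1/1670480) = -1791663/1670480 ≈ -1.0725)
M = 1/6562217 ≈ 1.5239e-7
(t + M) + k = (-1791663/1670480 + 1/6562217) - 523475 = -11757279726391/10962052254160 - 523475 = -5738372061026132391/10962052254160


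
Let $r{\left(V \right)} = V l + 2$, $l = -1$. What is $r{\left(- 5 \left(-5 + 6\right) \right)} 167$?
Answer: $1169$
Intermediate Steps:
$r{\left(V \right)} = 2 - V$ ($r{\left(V \right)} = V \left(-1\right) + 2 = - V + 2 = 2 - V$)
$r{\left(- 5 \left(-5 + 6\right) \right)} 167 = \left(2 - - 5 \left(-5 + 6\right)\right) 167 = \left(2 - \left(-5\right) 1\right) 167 = \left(2 - -5\right) 167 = \left(2 + 5\right) 167 = 7 \cdot 167 = 1169$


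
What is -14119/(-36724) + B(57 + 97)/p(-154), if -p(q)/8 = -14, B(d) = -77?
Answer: -44515/146896 ≈ -0.30304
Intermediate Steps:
p(q) = 112 (p(q) = -8*(-14) = 112)
-14119/(-36724) + B(57 + 97)/p(-154) = -14119/(-36724) - 77/112 = -14119*(-1/36724) - 77*1/112 = 14119/36724 - 11/16 = -44515/146896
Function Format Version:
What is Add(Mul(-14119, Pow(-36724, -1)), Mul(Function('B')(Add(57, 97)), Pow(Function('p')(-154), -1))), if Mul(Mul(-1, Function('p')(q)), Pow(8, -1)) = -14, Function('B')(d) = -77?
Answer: Rational(-44515, 146896) ≈ -0.30304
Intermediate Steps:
Function('p')(q) = 112 (Function('p')(q) = Mul(-8, -14) = 112)
Add(Mul(-14119, Pow(-36724, -1)), Mul(Function('B')(Add(57, 97)), Pow(Function('p')(-154), -1))) = Add(Mul(-14119, Pow(-36724, -1)), Mul(-77, Pow(112, -1))) = Add(Mul(-14119, Rational(-1, 36724)), Mul(-77, Rational(1, 112))) = Add(Rational(14119, 36724), Rational(-11, 16)) = Rational(-44515, 146896)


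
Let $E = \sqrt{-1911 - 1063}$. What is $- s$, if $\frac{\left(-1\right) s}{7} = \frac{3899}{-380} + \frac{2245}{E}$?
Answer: $- \frac{27293}{380} - \frac{15715 i \sqrt{2974}}{2974} \approx -71.824 - 288.17 i$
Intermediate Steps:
$E = i \sqrt{2974}$ ($E = \sqrt{-2974} = i \sqrt{2974} \approx 54.534 i$)
$s = \frac{27293}{380} + \frac{15715 i \sqrt{2974}}{2974}$ ($s = - 7 \left(\frac{3899}{-380} + \frac{2245}{i \sqrt{2974}}\right) = - 7 \left(3899 \left(- \frac{1}{380}\right) + 2245 \left(- \frac{i \sqrt{2974}}{2974}\right)\right) = - 7 \left(- \frac{3899}{380} - \frac{2245 i \sqrt{2974}}{2974}\right) = \frac{27293}{380} + \frac{15715 i \sqrt{2974}}{2974} \approx 71.824 + 288.17 i$)
$- s = - (\frac{27293}{380} + \frac{15715 i \sqrt{2974}}{2974}) = - \frac{27293}{380} - \frac{15715 i \sqrt{2974}}{2974}$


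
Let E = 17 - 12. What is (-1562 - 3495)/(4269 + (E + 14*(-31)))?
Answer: -5057/3840 ≈ -1.3169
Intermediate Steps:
E = 5
(-1562 - 3495)/(4269 + (E + 14*(-31))) = (-1562 - 3495)/(4269 + (5 + 14*(-31))) = -5057/(4269 + (5 - 434)) = -5057/(4269 - 429) = -5057/3840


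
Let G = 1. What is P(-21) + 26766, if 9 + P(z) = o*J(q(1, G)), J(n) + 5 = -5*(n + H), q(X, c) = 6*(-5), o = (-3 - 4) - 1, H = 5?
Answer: 25797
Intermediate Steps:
o = -8 (o = -7 - 1 = -8)
q(X, c) = -30
J(n) = -30 - 5*n (J(n) = -5 - 5*(n + 5) = -5 - 5*(5 + n) = -5 + (-25 - 5*n) = -30 - 5*n)
P(z) = -969 (P(z) = -9 - 8*(-30 - 5*(-30)) = -9 - 8*(-30 + 150) = -9 - 8*120 = -9 - 960 = -969)
P(-21) + 26766 = -969 + 26766 = 25797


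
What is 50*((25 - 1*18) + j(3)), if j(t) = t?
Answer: 500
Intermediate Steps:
50*((25 - 1*18) + j(3)) = 50*((25 - 1*18) + 3) = 50*((25 - 18) + 3) = 50*(7 + 3) = 50*10 = 500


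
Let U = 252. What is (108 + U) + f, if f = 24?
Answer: 384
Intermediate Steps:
(108 + U) + f = (108 + 252) + 24 = 360 + 24 = 384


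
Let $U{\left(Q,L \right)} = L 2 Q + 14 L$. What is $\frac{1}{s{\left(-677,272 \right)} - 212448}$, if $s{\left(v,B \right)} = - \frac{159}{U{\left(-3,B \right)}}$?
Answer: $- \frac{2176}{462287007} \approx -4.707 \cdot 10^{-6}$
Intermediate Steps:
$U{\left(Q,L \right)} = 14 L + 2 L Q$ ($U{\left(Q,L \right)} = 2 L Q + 14 L = 14 L + 2 L Q$)
$s{\left(v,B \right)} = - \frac{159}{8 B}$ ($s{\left(v,B \right)} = - \frac{159}{2 B \left(7 - 3\right)} = - \frac{159}{2 B 4} = - \frac{159}{8 B}$)
$\frac{1}{s{\left(-677,272 \right)} - 212448} = \frac{1}{- \frac{159}{8 \cdot 272} - 212448} = \frac{1}{\left(- \frac{159}{8}\right) \frac{1}{272} - 212448} = \frac{1}{- \frac{159}{2176} - 212448} = \frac{1}{- \frac{462287007}{2176}} = - \frac{2176}{462287007}$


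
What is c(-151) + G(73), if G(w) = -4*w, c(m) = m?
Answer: -443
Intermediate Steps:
c(-151) + G(73) = -151 - 4*73 = -151 - 292 = -443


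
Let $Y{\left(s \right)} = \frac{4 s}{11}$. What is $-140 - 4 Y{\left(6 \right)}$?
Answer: $- \frac{1636}{11} \approx -148.73$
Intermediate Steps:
$Y{\left(s \right)} = \frac{4 s}{11}$ ($Y{\left(s \right)} = 4 s \frac{1}{11} = \frac{4 s}{11}$)
$-140 - 4 Y{\left(6 \right)} = -140 - 4 \cdot \frac{4}{11} \cdot 6 = -140 - \frac{96}{11} = - \frac{1636}{11}$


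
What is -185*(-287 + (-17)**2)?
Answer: -370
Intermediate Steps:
-185*(-287 + (-17)**2) = -185*(-287 + 289) = -185*2 = -370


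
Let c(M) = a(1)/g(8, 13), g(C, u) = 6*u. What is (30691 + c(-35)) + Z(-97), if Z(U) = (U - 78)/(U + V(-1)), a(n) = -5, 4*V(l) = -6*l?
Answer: 457260863/14898 ≈ 30693.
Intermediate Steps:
V(l) = -3*l/2 (V(l) = (-6*l)/4 = -3*l/2)
Z(U) = (-78 + U)/(3/2 + U) (Z(U) = (U - 78)/(U - 3/2*(-1)) = (-78 + U)/(U + 3/2) = (-78 + U)/(3/2 + U))
c(M) = -5/78 (c(M) = -5/(6*13) = -5/78)
(30691 + c(-35)) + Z(-97) = (30691 - 5/78) + 2*(-78 - 97)/(3 + 2*(-97)) = 2393893/78 + 2*(-175)/(3 - 194) = 2393893/78 + 2*(-175)/(-191) = 2393893/78 + 2*(-1/191)*(-175) = 2393893/78 + 350/191 = 457260863/14898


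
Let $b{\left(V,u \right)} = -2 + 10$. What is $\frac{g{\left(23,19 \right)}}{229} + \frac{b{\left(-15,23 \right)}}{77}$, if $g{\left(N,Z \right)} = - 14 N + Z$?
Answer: $- \frac{21499}{17633} \approx -1.2192$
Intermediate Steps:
$b{\left(V,u \right)} = 8$
$g{\left(N,Z \right)} = Z - 14 N$
$\frac{g{\left(23,19 \right)}}{229} + \frac{b{\left(-15,23 \right)}}{77} = \frac{19 - 322}{229} + \frac{8}{77} = \left(19 - 322\right) \frac{1}{229} + 8 \cdot \frac{1}{77} = \left(-303\right) \frac{1}{229} + \frac{8}{77} = - \frac{303}{229} + \frac{8}{77} = - \frac{21499}{17633}$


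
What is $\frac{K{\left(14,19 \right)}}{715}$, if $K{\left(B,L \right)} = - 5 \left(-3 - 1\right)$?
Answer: $\frac{4}{143} \approx 0.027972$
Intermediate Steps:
$K{\left(B,L \right)} = 20$ ($K{\left(B,L \right)} = \left(-5\right) \left(-4\right) = 20$)
$\frac{K{\left(14,19 \right)}}{715} = \frac{20}{715} = 20 \cdot \frac{1}{715} = \frac{4}{143}$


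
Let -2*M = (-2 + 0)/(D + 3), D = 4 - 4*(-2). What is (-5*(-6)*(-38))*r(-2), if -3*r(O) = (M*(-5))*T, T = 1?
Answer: -380/3 ≈ -126.67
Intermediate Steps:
D = 12 (D = 4 + 8 = 12)
M = 1/15 (M = -(-2 + 0)/(2*(12 + 3)) = -(-1)/15 = -½*(-2/15) = 1/15 ≈ 0.066667)
r(O) = ⅑ (r(O) = -(1/15)*(-5)/3 = -(-1)/9 = -⅓*(-⅓) = ⅑)
(-5*(-6)*(-38))*r(-2) = (-5*(-6)*(-38))*(⅑) = (30*(-38))*(⅑) = -1140*⅑ = -380/3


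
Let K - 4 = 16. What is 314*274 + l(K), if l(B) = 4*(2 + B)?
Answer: 86124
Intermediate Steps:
K = 20 (K = 4 + 16 = 20)
l(B) = 8 + 4*B
314*274 + l(K) = 314*274 + (8 + 4*20) = 86036 + (8 + 80) = 86036 + 88 = 86124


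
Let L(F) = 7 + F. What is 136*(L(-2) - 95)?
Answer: -12240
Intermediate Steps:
136*(L(-2) - 95) = 136*((7 - 2) - 95) = 136*(5 - 95) = 136*(-90) = -12240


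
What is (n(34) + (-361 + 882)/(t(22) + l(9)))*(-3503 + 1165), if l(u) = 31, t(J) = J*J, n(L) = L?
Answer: -42156478/515 ≈ -81857.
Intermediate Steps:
t(J) = J²
(n(34) + (-361 + 882)/(t(22) + l(9)))*(-3503 + 1165) = (34 + (-361 + 882)/(22² + 31))*(-3503 + 1165) = (34 + 521/(484 + 31))*(-2338) = (34 + 521/515)*(-2338) = (18031/515)*(-2338) = -42156478/515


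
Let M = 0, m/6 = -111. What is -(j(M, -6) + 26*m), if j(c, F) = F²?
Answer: 17280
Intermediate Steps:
m = -666 (m = 6*(-111) = -666)
-(j(M, -6) + 26*m) = -((-6)² + 26*(-666)) = -(36 - 17316) = -1*(-17280) = 17280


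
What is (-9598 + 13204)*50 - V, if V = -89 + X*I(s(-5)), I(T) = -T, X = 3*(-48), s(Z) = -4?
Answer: 180965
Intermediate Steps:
X = -144
V = -665 (V = -89 - (-144)*(-4) = -89 - 144*4 = -89 - 576 = -665)
(-9598 + 13204)*50 - V = (-9598 + 13204)*50 - 1*(-665) = 3606*50 + 665 = 180300 + 665 = 180965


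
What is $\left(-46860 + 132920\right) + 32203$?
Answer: $118263$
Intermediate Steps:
$\left(-46860 + 132920\right) + 32203 = 86060 + 32203 = 118263$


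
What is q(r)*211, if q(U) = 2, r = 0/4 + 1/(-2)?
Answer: 422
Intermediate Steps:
r = -½ (r = 0*(¼) + 1*(-½) = 0 - ½ = -½ ≈ -0.50000)
q(r)*211 = 2*211 = 422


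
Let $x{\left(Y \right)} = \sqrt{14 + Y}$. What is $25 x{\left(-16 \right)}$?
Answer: $25 i \sqrt{2} \approx 35.355 i$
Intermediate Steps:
$25 x{\left(-16 \right)} = 25 \sqrt{14 - 16} = 25 \sqrt{-2} = 25 i \sqrt{2}$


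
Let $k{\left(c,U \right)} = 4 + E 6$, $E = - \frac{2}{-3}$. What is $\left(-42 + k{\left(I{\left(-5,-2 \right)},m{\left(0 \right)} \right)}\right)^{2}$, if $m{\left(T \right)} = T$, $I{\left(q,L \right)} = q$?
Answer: $1156$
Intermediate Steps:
$E = \frac{2}{3}$ ($E = \left(-2\right) \left(- \frac{1}{3}\right) = \frac{2}{3} \approx 0.66667$)
$k{\left(c,U \right)} = 8$ ($k{\left(c,U \right)} = 4 + \frac{2}{3} \cdot 6 = 4 + 4 = 8$)
$\left(-42 + k{\left(I{\left(-5,-2 \right)},m{\left(0 \right)} \right)}\right)^{2} = \left(-42 + 8\right)^{2} = \left(-34\right)^{2} = 1156$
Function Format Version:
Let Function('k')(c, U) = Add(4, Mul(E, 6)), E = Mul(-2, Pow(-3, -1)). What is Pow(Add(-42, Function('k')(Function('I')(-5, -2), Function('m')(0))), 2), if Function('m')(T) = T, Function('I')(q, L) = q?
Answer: 1156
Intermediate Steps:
E = Rational(2, 3) (E = Mul(-2, Rational(-1, 3)) = Rational(2, 3) ≈ 0.66667)
Function('k')(c, U) = 8 (Function('k')(c, U) = Add(4, Mul(Rational(2, 3), 6)) = Add(4, 4) = 8)
Pow(Add(-42, Function('k')(Function('I')(-5, -2), Function('m')(0))), 2) = Pow(Add(-42, 8), 2) = Pow(-34, 2) = 1156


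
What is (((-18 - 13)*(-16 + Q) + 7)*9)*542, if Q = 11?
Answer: 790236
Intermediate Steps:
(((-18 - 13)*(-16 + Q) + 7)*9)*542 = (((-18 - 13)*(-16 + 11) + 7)*9)*542 = ((-31*(-5) + 7)*9)*542 = ((155 + 7)*9)*542 = (162*9)*542 = 1458*542 = 790236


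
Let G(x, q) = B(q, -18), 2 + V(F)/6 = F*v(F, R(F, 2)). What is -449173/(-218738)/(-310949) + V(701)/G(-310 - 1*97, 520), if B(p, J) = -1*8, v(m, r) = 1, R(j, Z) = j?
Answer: -71315156834903/136032724724 ≈ -524.25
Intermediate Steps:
B(p, J) = -8
V(F) = -12 + 6*F (V(F) = -12 + 6*(F*1) = -12 + 6*F)
G(x, q) = -8
-449173/(-218738)/(-310949) + V(701)/G(-310 - 1*97, 520) = -449173/(-218738)/(-310949) + (-12 + 6*701)/(-8) = -449173*(-1/218738)*(-1/310949) + (-12 + 4206)*(-⅛) = (449173/218738)*(-1/310949) + 4194*(-⅛) = -449173/68016362362 - 2097/4 = -71315156834903/136032724724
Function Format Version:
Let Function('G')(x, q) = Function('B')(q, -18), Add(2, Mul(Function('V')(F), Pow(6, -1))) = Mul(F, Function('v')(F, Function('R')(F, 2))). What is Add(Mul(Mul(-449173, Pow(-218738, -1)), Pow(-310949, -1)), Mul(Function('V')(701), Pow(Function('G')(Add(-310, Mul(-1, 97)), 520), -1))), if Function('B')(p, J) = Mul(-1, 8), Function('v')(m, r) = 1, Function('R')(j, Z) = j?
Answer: Rational(-71315156834903, 136032724724) ≈ -524.25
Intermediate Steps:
Function('B')(p, J) = -8
Function('V')(F) = Add(-12, Mul(6, F)) (Function('V')(F) = Add(-12, Mul(6, Mul(F, 1))) = Add(-12, Mul(6, F)))
Function('G')(x, q) = -8
Add(Mul(Mul(-449173, Pow(-218738, -1)), Pow(-310949, -1)), Mul(Function('V')(701), Pow(Function('G')(Add(-310, Mul(-1, 97)), 520), -1))) = Add(Mul(Mul(-449173, Pow(-218738, -1)), Pow(-310949, -1)), Mul(Add(-12, Mul(6, 701)), Pow(-8, -1))) = Add(Mul(Mul(-449173, Rational(-1, 218738)), Rational(-1, 310949)), Mul(Add(-12, 4206), Rational(-1, 8))) = Add(Mul(Rational(449173, 218738), Rational(-1, 310949)), Mul(4194, Rational(-1, 8))) = Add(Rational(-449173, 68016362362), Rational(-2097, 4)) = Rational(-71315156834903, 136032724724)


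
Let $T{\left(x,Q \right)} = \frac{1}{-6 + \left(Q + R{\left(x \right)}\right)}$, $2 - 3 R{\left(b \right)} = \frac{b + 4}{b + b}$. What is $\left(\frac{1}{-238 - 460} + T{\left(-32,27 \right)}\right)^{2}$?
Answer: $\frac{1054365841}{519890029156} \approx 0.0020281$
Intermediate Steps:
$R{\left(b \right)} = \frac{2}{3} - \frac{4 + b}{6 b}$ ($R{\left(b \right)} = \frac{2}{3} - \frac{\left(b + 4\right) \frac{1}{b + b}}{3} = \frac{2}{3} - \frac{\left(4 + b\right) \frac{1}{2 b}}{3} = \frac{2}{3} - \frac{\frac{1}{2} \frac{1}{b} \left(4 + b\right)}{3} = \frac{2}{3} - \frac{4 + b}{6 b}$)
$T{\left(x,Q \right)} = \frac{1}{-6 + Q + \frac{-4 + 3 x}{6 x}}$ ($T{\left(x,Q \right)} = \frac{1}{-6 + \left(Q + \frac{-4 + 3 x}{6 x}\right)} = \frac{1}{-6 + Q + \frac{-4 + 3 x}{6 x}}$)
$\left(\frac{1}{-238 - 460} + T{\left(-32,27 \right)}\right)^{2} = \left(\frac{1}{-238 - 460} + 6 \left(-32\right) \frac{1}{-4 - -1056 + 6 \cdot 27 \left(-32\right)}\right)^{2} = \left(\frac{1}{-698} + 6 \left(-32\right) \frac{1}{-4 + 1056 - 5184}\right)^{2} = \left(- \frac{1}{698} + 6 \left(-32\right) \frac{1}{-4132}\right)^{2} = \left(- \frac{1}{698} + 6 \left(-32\right) \left(- \frac{1}{4132}\right)\right)^{2} = \left(- \frac{1}{698} + \frac{48}{1033}\right)^{2} = \left(\frac{32471}{721034}\right)^{2} = \frac{1054365841}{519890029156}$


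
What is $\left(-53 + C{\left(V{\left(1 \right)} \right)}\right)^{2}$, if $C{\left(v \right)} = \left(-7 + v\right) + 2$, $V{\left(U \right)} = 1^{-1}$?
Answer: $3249$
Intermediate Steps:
$V{\left(U \right)} = 1$
$C{\left(v \right)} = -5 + v$
$\left(-53 + C{\left(V{\left(1 \right)} \right)}\right)^{2} = \left(-53 + \left(-5 + 1\right)\right)^{2} = \left(-53 - 4\right)^{2} = \left(-57\right)^{2} = 3249$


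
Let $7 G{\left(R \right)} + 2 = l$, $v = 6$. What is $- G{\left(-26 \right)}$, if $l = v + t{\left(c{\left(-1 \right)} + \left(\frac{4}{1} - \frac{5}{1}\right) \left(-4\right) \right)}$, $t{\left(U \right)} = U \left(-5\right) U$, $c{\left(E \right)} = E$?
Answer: $\frac{41}{7} \approx 5.8571$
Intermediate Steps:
$t{\left(U \right)} = - 5 U^{2}$ ($t{\left(U \right)} = - 5 U U = - 5 U^{2}$)
$l = -39$ ($l = 6 - 5 \left(-1 + \left(\frac{4}{1} - \frac{5}{1}\right) \left(-4\right)\right)^{2} = 6 - 5 \left(-1 + \left(4 \cdot 1 - 5\right) \left(-4\right)\right)^{2} = 6 - 5 \left(-1 + \left(4 - 5\right) \left(-4\right)\right)^{2} = 6 - 5 \left(-1 - -4\right)^{2} = 6 - 5 \left(-1 + 4\right)^{2} = 6 - 5 \cdot 3^{2} = 6 - 45 = -39$)
$G{\left(R \right)} = - \frac{41}{7}$ ($G{\left(R \right)} = - \frac{2}{7} + \frac{1}{7} \left(-39\right) = - \frac{2}{7} - \frac{39}{7} = - \frac{41}{7}$)
$- G{\left(-26 \right)} = \left(-1\right) \left(- \frac{41}{7}\right) = \frac{41}{7}$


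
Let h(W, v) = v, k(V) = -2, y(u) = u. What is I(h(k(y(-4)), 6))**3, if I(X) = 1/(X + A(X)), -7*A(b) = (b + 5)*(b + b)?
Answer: -343/729000 ≈ -0.00047051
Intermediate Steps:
A(b) = -2*b*(5 + b)/7 (A(b) = -(b + 5)*(b + b)/7 = -(5 + b)*2*b/7 = -2*b*(5 + b)/7)
I(X) = 1/(X - 2*X*(5 + X)/7)
I(h(k(y(-4)), 6))**3 = (-7/(6*(3 + 2*6)))**3 = (-7*1/6/(3 + 12))**3 = (-7*1/6/15)**3 = (-7*1/6*1/15)**3 = (-7/90)**3 = -343/729000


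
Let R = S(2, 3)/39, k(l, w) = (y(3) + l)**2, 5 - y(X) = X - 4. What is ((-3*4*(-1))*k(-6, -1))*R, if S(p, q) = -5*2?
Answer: 0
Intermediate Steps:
S(p, q) = -10
y(X) = 9 - X (y(X) = 5 - (X - 4) = 5 - (-4 + X) = 5 + (4 - X) = 9 - X)
k(l, w) = (6 + l)**2 (k(l, w) = ((9 - 1*3) + l)**2 = ((9 - 3) + l)**2 = (6 + l)**2)
R = -10/39 ≈ -0.25641
((-3*4*(-1))*k(-6, -1))*R = ((-3*4*(-1))*(6 - 6)**2)*(-10/39) = (-12*(-1)*0**2)*(-10/39) = (12*0)*(-10/39) = 0*(-10/39) = 0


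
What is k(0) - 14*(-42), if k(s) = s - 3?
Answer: 585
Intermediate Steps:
k(s) = -3 + s
k(0) - 14*(-42) = (-3 + 0) - 14*(-42) = -3 + 588 = 585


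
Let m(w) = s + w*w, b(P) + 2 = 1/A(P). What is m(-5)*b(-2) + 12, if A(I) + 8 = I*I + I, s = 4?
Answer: -305/6 ≈ -50.833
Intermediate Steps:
A(I) = -8 + I + I² (A(I) = -8 + (I*I + I) = -8 + (I² + I) = -8 + (I + I²) = -8 + I + I²)
b(P) = -2 + 1/(-8 + P + P²)
m(w) = 4 + w² (m(w) = 4 + w*w = 4 + w²)
m(-5)*b(-2) + 12 = (4 + (-5)²)*(-2 + 1/(-8 - 2 + (-2)²)) + 12 = (4 + 25)*(-2 + 1/(-8 - 2 + 4)) + 12 = 29*(-2 + 1/(-6)) + 12 = 29*(-2 - ⅙) + 12 = 29*(-13/6) + 12 = -377/6 + 12 = -305/6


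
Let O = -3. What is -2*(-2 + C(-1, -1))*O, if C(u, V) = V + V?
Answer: -24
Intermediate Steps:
C(u, V) = 2*V
-2*(-2 + C(-1, -1))*O = -2*(-2 + 2*(-1))*(-3) = -2*(-2 - 2)*(-3) = -(-8)*(-3) = -2*12 = -24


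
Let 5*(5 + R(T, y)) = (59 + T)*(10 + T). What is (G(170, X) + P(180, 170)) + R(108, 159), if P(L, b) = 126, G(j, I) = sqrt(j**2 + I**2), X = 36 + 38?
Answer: 20311/5 + 2*sqrt(8594) ≈ 4247.6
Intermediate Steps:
X = 74
G(j, I) = sqrt(I**2 + j**2)
R(T, y) = -5 + (10 + T)*(59 + T)/5 (R(T, y) = -5 + ((59 + T)*(10 + T))/5 = -5 + ((10 + T)*(59 + T))/5 = -5 + (10 + T)*(59 + T)/5)
(G(170, X) + P(180, 170)) + R(108, 159) = (sqrt(74**2 + 170**2) + 126) + (113 + (1/5)*108**2 + (69/5)*108) = (sqrt(5476 + 28900) + 126) + (113 + (1/5)*11664 + 7452/5) = (sqrt(34376) + 126) + (113 + 11664/5 + 7452/5) = (2*sqrt(8594) + 126) + 19681/5 = (126 + 2*sqrt(8594)) + 19681/5 = 20311/5 + 2*sqrt(8594)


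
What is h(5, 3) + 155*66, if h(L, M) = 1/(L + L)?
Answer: 102301/10 ≈ 10230.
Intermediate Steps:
h(L, M) = 1/(2*L)
h(5, 3) + 155*66 = (1/2)/5 + 155*66 = (1/2)*(1/5) + 10230 = 1/10 + 10230 = 102301/10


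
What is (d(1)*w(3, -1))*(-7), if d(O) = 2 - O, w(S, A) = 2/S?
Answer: -14/3 ≈ -4.6667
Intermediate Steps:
(d(1)*w(3, -1))*(-7) = ((2 - 1*1)*(2/3))*(-7) = ((2 - 1)*(2*(⅓)))*(-7) = (1*(⅔))*(-7) = (⅔)*(-7) = -14/3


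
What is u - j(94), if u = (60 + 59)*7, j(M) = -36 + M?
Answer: 775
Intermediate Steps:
u = 833 (u = 119*7 = 833)
u - j(94) = 833 - (-36 + 94) = 833 - 1*58 = 833 - 58 = 775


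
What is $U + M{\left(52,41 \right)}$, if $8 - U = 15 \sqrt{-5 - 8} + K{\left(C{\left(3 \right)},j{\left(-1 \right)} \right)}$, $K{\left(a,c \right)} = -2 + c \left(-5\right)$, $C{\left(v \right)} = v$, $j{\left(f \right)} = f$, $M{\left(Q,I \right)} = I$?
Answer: $46 - 15 i \sqrt{13} \approx 46.0 - 54.083 i$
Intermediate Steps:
$K{\left(a,c \right)} = -2 - 5 c$
$U = 5 - 15 i \sqrt{13}$ ($U = 8 - \left(15 \sqrt{-5 - 8} - -3\right) = 8 - \left(15 \sqrt{-13} + \left(-2 + 5\right)\right) = 8 - \left(15 i \sqrt{13} + 3\right) = 8 - \left(3 + 15 i \sqrt{13}\right) = 5 - 15 i \sqrt{13} \approx 5.0 - 54.083 i$)
$U + M{\left(52,41 \right)} = \left(5 - 15 i \sqrt{13}\right) + 41 = 46 - 15 i \sqrt{13}$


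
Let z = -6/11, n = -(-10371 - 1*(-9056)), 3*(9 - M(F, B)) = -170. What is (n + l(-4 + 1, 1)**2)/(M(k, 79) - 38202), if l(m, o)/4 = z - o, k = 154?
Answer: -491217/13843489 ≈ -0.035484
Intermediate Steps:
M(F, B) = 197/3 (M(F, B) = 9 - 1/3*(-170) = 9 + 170/3 = 197/3)
n = 1315 (n = -(-10371 + 9056) = -1*(-1315) = 1315)
z = -6/11 (z = -6*1/11 = -6/11 ≈ -0.54545)
l(m, o) = -24/11 - 4*o (l(m, o) = 4*(-6/11 - o) = -24/11 - 4*o)
(n + l(-4 + 1, 1)**2)/(M(k, 79) - 38202) = (1315 + (-24/11 - 4*1)**2)/(197/3 - 38202) = (1315 + (-24/11 - 4)**2)/(-114409/3) = (1315 + (-68/11)**2)*(-3/114409) = (1315 + 4624/121)*(-3/114409) = (163739/121)*(-3/114409) = -491217/13843489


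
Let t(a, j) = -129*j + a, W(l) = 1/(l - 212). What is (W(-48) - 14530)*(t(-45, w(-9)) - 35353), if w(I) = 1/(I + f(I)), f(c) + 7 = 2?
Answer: 143975773911/280 ≈ 5.1420e+8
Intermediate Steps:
f(c) = -5 (f(c) = -7 + 2 = -5)
W(l) = 1/(-212 + l)
w(I) = 1/(-5 + I) (w(I) = 1/(I - 5) = 1/(-5 + I))
t(a, j) = a - 129*j
(W(-48) - 14530)*(t(-45, w(-9)) - 35353) = (1/(-212 - 48) - 14530)*((-45 - 129/(-5 - 9)) - 35353) = (1/(-260) - 14530)*((-45 - 129/(-14)) - 35353) = (-1/260 - 14530)*((-45 - 129*(-1/14)) - 35353) = -3777801*((-45 + 129/14) - 35353)/260 = -3777801*(-501/14 - 35353)/260 = -3777801/260*(-495443/14) = 143975773911/280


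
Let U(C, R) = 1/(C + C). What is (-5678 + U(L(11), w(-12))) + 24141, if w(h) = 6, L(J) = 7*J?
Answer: 2843303/154 ≈ 18463.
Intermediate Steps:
U(C, R) = 1/(2*C)
(-5678 + U(L(11), w(-12))) + 24141 = (-5678 + 1/(2*((7*11)))) + 24141 = (-5678 + (½)/77) + 24141 = (-5678 + (½)*(1/77)) + 24141 = (-5678 + 1/154) + 24141 = -874411/154 + 24141 = 2843303/154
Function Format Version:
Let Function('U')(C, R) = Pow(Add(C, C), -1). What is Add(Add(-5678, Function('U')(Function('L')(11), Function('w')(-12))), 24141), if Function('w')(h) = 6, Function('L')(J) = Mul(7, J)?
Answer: Rational(2843303, 154) ≈ 18463.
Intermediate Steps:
Function('U')(C, R) = Mul(Rational(1, 2), Pow(C, -1)) (Function('U')(C, R) = Pow(Mul(2, C), -1) = Mul(Rational(1, 2), Pow(C, -1)))
Add(Add(-5678, Function('U')(Function('L')(11), Function('w')(-12))), 24141) = Add(Add(-5678, Mul(Rational(1, 2), Pow(Mul(7, 11), -1))), 24141) = Add(Add(-5678, Mul(Rational(1, 2), Pow(77, -1))), 24141) = Add(Add(-5678, Mul(Rational(1, 2), Rational(1, 77))), 24141) = Add(Add(-5678, Rational(1, 154)), 24141) = Add(Rational(-874411, 154), 24141) = Rational(2843303, 154)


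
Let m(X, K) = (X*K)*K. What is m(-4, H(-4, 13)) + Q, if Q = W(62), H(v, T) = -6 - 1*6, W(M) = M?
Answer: -514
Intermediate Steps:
H(v, T) = -12 (H(v, T) = -6 - 6 = -12)
Q = 62
m(X, K) = X*K**2 (m(X, K) = (K*X)*K = X*K**2)
m(-4, H(-4, 13)) + Q = -4*(-12)**2 + 62 = -4*144 + 62 = -576 + 62 = -514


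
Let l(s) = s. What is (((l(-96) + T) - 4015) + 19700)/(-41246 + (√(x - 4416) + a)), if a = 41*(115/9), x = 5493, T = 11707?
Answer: -22508902584/33580357441 - 552744*√1077/33580357441 ≈ -0.67084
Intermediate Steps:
a = 4715/9 (a = 41*(115*(⅑)) = 41*(115/9) = 4715/9 ≈ 523.89)
(((l(-96) + T) - 4015) + 19700)/(-41246 + (√(x - 4416) + a)) = (((-96 + 11707) - 4015) + 19700)/(-41246 + (√(5493 - 4416) + 4715/9)) = ((11611 - 4015) + 19700)/(-41246 + (√1077 + 4715/9)) = (7596 + 19700)/(-41246 + (4715/9 + √1077)) = 27296/(-366499/9 + √1077)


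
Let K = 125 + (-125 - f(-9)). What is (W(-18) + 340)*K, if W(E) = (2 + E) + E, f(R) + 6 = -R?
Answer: -918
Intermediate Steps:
f(R) = -6 - R
W(E) = 2 + 2*E
K = -3 (K = 125 + (-125 - (-6 - 1*(-9))) = 125 + (-125 - (-6 + 9)) = 125 + (-125 - 1*3) = 125 + (-125 - 3) = 125 - 128 = -3)
(W(-18) + 340)*K = ((2 + 2*(-18)) + 340)*(-3) = ((2 - 36) + 340)*(-3) = (-34 + 340)*(-3) = 306*(-3) = -918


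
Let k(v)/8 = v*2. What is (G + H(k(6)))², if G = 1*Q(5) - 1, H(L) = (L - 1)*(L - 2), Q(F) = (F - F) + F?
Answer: 79816356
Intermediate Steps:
Q(F) = F (Q(F) = 0 + F = F)
k(v) = 16*v (k(v) = 8*(v*2) = 8*(2*v) = 16*v)
H(L) = (-1 + L)*(-2 + L)
G = 4 (G = 1*5 - 1 = 5 - 1 = 4)
(G + H(k(6)))² = (4 + (2 + (16*6)² - 48*6))² = (4 + (2 + 96² - 3*96))² = (4 + (2 + 9216 - 288))² = (4 + 8930)² = 8934² = 79816356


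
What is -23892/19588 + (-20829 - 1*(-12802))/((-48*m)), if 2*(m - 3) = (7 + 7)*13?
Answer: 12358043/22095264 ≈ 0.55931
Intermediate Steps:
m = 94 (m = 3 + ((7 + 7)*13)/2 = 3 + (14*13)/2 = 3 + (½)*182 = 3 + 91 = 94)
-23892/19588 + (-20829 - 1*(-12802))/((-48*m)) = -23892/19588 + (-20829 - 1*(-12802))/((-48*94)) = -23892*1/19588 + (-20829 + 12802)/(-4512) = -5973/4897 - 8027*(-1/4512) = -5973/4897 + 8027/4512 = 12358043/22095264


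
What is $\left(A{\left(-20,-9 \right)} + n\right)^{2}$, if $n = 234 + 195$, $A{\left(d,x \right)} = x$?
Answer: $176400$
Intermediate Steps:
$n = 429$
$\left(A{\left(-20,-9 \right)} + n\right)^{2} = \left(-9 + 429\right)^{2} = 420^{2} = 176400$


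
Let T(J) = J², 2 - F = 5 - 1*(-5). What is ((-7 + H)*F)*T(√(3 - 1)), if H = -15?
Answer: 352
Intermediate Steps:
F = -8 (F = 2 - (5 - 1*(-5)) = 2 - (5 + 5) = 2 - 1*10 = 2 - 10 = -8)
((-7 + H)*F)*T(√(3 - 1)) = ((-7 - 15)*(-8))*(√(3 - 1))² = (-22*(-8))*(√2)² = 176*2 = 352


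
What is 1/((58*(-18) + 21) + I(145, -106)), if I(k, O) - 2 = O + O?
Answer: -1/1233 ≈ -0.00081103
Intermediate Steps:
I(k, O) = 2 + 2*O (I(k, O) = 2 + (O + O) = 2 + 2*O)
1/((58*(-18) + 21) + I(145, -106)) = 1/((58*(-18) + 21) + (2 + 2*(-106))) = 1/((-1044 + 21) + (2 - 212)) = 1/(-1023 - 210) = 1/(-1233) = -1/1233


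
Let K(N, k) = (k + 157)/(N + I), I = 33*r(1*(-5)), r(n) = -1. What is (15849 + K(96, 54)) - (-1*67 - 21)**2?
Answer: 510826/63 ≈ 8108.4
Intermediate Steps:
I = -33 (I = 33*(-1) = -33)
K(N, k) = (157 + k)/(-33 + N) (K(N, k) = (k + 157)/(N - 33) = (157 + k)/(-33 + N))
(15849 + K(96, 54)) - (-1*67 - 21)**2 = (15849 + (157 + 54)/(-33 + 96)) - (-1*67 - 21)**2 = (15849 + 211/63) - (-67 - 21)**2 = (15849 + (1/63)*211) - 1*(-88)**2 = (15849 + 211/63) - 1*7744 = 998698/63 - 7744 = 510826/63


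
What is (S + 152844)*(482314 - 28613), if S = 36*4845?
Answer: 148480004064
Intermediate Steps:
S = 174420
(S + 152844)*(482314 - 28613) = (174420 + 152844)*(482314 - 28613) = 327264*453701 = 148480004064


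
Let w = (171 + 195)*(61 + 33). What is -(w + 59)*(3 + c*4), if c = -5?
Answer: 585871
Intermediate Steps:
w = 34404 (w = 366*94 = 34404)
-(w + 59)*(3 + c*4) = -(34404 + 59)*(3 - 5*4) = -34463*(3 - 20) = -34463*(-17) = -1*(-585871) = 585871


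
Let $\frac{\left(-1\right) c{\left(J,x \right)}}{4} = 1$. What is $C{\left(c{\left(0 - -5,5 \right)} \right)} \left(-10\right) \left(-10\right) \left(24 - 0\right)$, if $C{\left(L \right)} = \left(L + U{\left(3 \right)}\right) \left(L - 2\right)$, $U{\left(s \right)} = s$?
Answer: $14400$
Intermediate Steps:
$c{\left(J,x \right)} = -4$ ($c{\left(J,x \right)} = \left(-4\right) 1 = -4$)
$C{\left(L \right)} = \left(-2 + L\right) \left(3 + L\right)$ ($C{\left(L \right)} = \left(L + 3\right) \left(L - 2\right) = \left(3 + L\right) \left(-2 + L\right) = \left(-2 + L\right) \left(3 + L\right)$)
$C{\left(c{\left(0 - -5,5 \right)} \right)} \left(-10\right) \left(-10\right) \left(24 - 0\right) = \left(-6 - 4 + \left(-4\right)^{2}\right) \left(-10\right) \left(-10\right) \left(24 - 0\right) = \left(-6 - 4 + 16\right) \left(-10\right) \left(-10\right) \left(24 + 0\right) = 6 \left(-10\right) \left(-10\right) 24 = \left(-60\right) \left(-10\right) 24 = 600 \cdot 24 = 14400$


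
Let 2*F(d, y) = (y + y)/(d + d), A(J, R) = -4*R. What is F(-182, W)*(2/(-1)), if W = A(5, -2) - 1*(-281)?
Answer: 289/182 ≈ 1.5879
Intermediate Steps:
W = 289 (W = -4*(-2) - 1*(-281) = 8 + 281 = 289)
F(d, y) = y/(2*d) (F(d, y) = ((y + y)/(d + d))/2 = ((2*y)/((2*d)))/2 = ((2*y)*(1/(2*d)))/2 = (y/d)/2 = y/(2*d))
F(-182, W)*(2/(-1)) = ((½)*289/(-182))*(2/(-1)) = ((½)*289*(-1/182))*(2*(-1)) = -289/364*(-2) = 289/182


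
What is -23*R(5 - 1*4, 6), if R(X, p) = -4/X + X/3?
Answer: 253/3 ≈ 84.333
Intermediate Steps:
R(X, p) = -4/X + X/3 (R(X, p) = -4/X + X*(⅓) = -4/X + X/3)
-23*R(5 - 1*4, 6) = -23*(-4/(5 - 1*4) + (5 - 1*4)/3) = -23*(-4/(5 - 4) + (5 - 4)/3) = -23*(-4/1 + (⅓)*1) = -23*(-4*1 + ⅓) = -23*(-4 + ⅓) = -23*(-11/3) = 253/3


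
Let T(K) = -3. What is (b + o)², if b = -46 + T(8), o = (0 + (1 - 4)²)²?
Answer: 1024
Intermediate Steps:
o = 81 (o = (0 + (-3)²)² = (0 + 9)² = 9² = 81)
b = -49 (b = -46 - 3 = -49)
(b + o)² = (-49 + 81)² = 32² = 1024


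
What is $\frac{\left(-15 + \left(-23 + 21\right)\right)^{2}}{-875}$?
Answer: $- \frac{289}{875} \approx -0.33029$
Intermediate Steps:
$\frac{\left(-15 + \left(-23 + 21\right)\right)^{2}}{-875} = \left(-15 - 2\right)^{2} \left(- \frac{1}{875}\right) = \left(-17\right)^{2} \left(- \frac{1}{875}\right) = 289 \left(- \frac{1}{875}\right) = - \frac{289}{875}$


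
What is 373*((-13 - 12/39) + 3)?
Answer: -49982/13 ≈ -3844.8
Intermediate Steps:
373*((-13 - 12/39) + 3) = 373*((-13 - 12*1/39) + 3) = 373*((-13 - 4/13) + 3) = 373*(-173/13 + 3) = 373*(-134/13) = -49982/13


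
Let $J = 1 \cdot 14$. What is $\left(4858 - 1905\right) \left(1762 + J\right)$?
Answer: $5244528$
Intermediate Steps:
$J = 14$
$\left(4858 - 1905\right) \left(1762 + J\right) = \left(4858 - 1905\right) \left(1762 + 14\right) = 2953 \cdot 1776 = 5244528$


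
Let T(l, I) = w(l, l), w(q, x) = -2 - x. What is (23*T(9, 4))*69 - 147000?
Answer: -164457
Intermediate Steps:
T(l, I) = -2 - l
(23*T(9, 4))*69 - 147000 = (23*(-2 - 1*9))*69 - 147000 = (23*(-2 - 9))*69 - 147000 = (23*(-11))*69 - 147000 = -253*69 - 147000 = -17457 - 147000 = -164457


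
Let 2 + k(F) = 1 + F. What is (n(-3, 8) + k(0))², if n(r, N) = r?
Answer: 16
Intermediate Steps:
k(F) = -1 + F (k(F) = -2 + (1 + F) = -1 + F)
(n(-3, 8) + k(0))² = (-3 + (-1 + 0))² = (-3 - 1)² = (-4)² = 16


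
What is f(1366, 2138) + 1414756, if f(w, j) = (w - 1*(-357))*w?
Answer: 3768374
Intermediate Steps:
f(w, j) = w*(357 + w) (f(w, j) = (w + 357)*w = (357 + w)*w = w*(357 + w))
f(1366, 2138) + 1414756 = 1366*(357 + 1366) + 1414756 = 1366*1723 + 1414756 = 2353618 + 1414756 = 3768374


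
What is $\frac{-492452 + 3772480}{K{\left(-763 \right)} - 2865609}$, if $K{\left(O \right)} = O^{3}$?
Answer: $- \frac{820007}{111765139} \approx -0.0073369$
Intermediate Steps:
$\frac{-492452 + 3772480}{K{\left(-763 \right)} - 2865609} = \frac{-492452 + 3772480}{\left(-763\right)^{3} - 2865609} = \frac{3280028}{-444194947 - 2865609} = \frac{3280028}{-447060556} = 3280028 \left(- \frac{1}{447060556}\right) = - \frac{820007}{111765139}$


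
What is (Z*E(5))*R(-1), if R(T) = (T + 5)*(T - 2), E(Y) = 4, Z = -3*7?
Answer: 1008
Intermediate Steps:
Z = -21
R(T) = (-2 + T)*(5 + T) (R(T) = (5 + T)*(-2 + T) = (-2 + T)*(5 + T))
(Z*E(5))*R(-1) = (-21*4)*(-10 + (-1)² + 3*(-1)) = -84*(-10 + 1 - 3) = -84*(-12) = 1008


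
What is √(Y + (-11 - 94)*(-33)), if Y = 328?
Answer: √3793 ≈ 61.587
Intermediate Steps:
√(Y + (-11 - 94)*(-33)) = √(328 + (-11 - 94)*(-33)) = √(328 - 105*(-33)) = √(328 + 3465) = √3793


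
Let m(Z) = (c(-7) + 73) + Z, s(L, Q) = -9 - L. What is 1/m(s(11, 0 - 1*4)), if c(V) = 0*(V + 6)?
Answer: 1/53 ≈ 0.018868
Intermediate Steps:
c(V) = 0 (c(V) = 0*(6 + V) = 0)
m(Z) = 73 + Z (m(Z) = (0 + 73) + Z = 73 + Z)
1/m(s(11, 0 - 1*4)) = 1/(73 + (-9 - 1*11)) = 1/(73 + (-9 - 11)) = 1/(73 - 20) = 1/53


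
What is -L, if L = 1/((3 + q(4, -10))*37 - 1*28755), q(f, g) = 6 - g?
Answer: 1/28052 ≈ 3.5648e-5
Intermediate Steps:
L = -1/28052 (L = 1/((3 + (6 - 1*(-10)))*37 - 1*28755) = 1/((3 + (6 + 10))*37 - 28755) = 1/((3 + 16)*37 - 28755) = 1/(19*37 - 28755) = 1/(703 - 28755) = 1/(-28052) = -1/28052 ≈ -3.5648e-5)
-L = -1*(-1/28052) = 1/28052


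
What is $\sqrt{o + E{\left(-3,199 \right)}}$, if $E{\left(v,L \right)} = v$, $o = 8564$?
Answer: $\sqrt{8561} \approx 92.526$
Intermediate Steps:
$\sqrt{o + E{\left(-3,199 \right)}} = \sqrt{8564 - 3} = \sqrt{8561}$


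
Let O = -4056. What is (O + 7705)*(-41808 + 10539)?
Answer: -114100581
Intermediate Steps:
(O + 7705)*(-41808 + 10539) = (-4056 + 7705)*(-41808 + 10539) = 3649*(-31269) = -114100581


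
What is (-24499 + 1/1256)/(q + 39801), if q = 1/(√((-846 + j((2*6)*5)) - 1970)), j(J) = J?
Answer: -843822669736527/1370871756792098 - 30770743*I*√689/2741743513584196 ≈ -0.61554 - 2.9459e-7*I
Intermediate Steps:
q = -I*√689/1378 (q = 1/(√((-846 + (2*6)*5) - 1970)) = 1/(√((-846 + 12*5) - 1970)) = 1/(√((-846 + 60) - 1970)) = 1/(√(-786 - 1970)) = 1/(√(-2756)) = 1/(2*I*√689) = -I*√689/1378 ≈ -0.019048*I)
(-24499 + 1/1256)/(q + 39801) = (-24499 + 1/1256)/(-I*√689/1378 + 39801) = (-24499 + 1/1256)/(39801 - I*√689/1378) = -30770743/(1256*(39801 - I*√689/1378))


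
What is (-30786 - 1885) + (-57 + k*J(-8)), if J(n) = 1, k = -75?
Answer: -32803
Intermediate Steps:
(-30786 - 1885) + (-57 + k*J(-8)) = (-30786 - 1885) + (-57 - 75*1) = -32671 + (-57 - 75) = -32671 - 132 = -32803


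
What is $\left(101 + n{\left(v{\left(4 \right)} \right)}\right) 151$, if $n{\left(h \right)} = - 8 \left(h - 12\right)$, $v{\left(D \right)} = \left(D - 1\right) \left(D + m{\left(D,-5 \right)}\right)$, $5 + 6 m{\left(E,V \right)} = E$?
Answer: $15855$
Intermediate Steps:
$m{\left(E,V \right)} = - \frac{5}{6} + \frac{E}{6}$
$v{\left(D \right)} = \left(-1 + D\right) \left(- \frac{5}{6} + \frac{7 D}{6}\right)$ ($v{\left(D \right)} = \left(D - 1\right) \left(D + \left(- \frac{5}{6} + \frac{D}{6}\right)\right) = \left(-1 + D\right) \left(- \frac{5}{6} + \frac{7 D}{6}\right)$)
$n{\left(h \right)} = 96 - 8 h$ ($n{\left(h \right)} = - 8 \left(-12 + h\right) = 96 - 8 h$)
$\left(101 + n{\left(v{\left(4 \right)} \right)}\right) 151 = \left(101 + \left(96 - 8 \left(\frac{5}{6} - 8 + \frac{7 \cdot 4^{2}}{6}\right)\right)\right) 151 = \left(101 + \left(96 - 8 \left(\frac{5}{6} - 8 + \frac{7}{6} \cdot 16\right)\right)\right) 151 = \left(101 + \left(96 - 8 \left(\frac{5}{6} - 8 + \frac{56}{3}\right)\right)\right) 151 = \left(101 + \left(96 - 92\right)\right) 151 = \left(101 + 4\right) 151 = 105 \cdot 151 = 15855$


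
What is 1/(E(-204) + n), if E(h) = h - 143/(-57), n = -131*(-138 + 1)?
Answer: 57/1011494 ≈ 5.6352e-5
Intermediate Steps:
n = 17947 (n = -131*(-137) = 17947)
E(h) = 143/57 + h (E(h) = h - 143*(-1)/57 = h - 1*(-143/57) = h + 143/57 = 143/57 + h)
1/(E(-204) + n) = 1/((143/57 - 204) + 17947) = 1/(-11485/57 + 17947) = 1/(1011494/57) = 57/1011494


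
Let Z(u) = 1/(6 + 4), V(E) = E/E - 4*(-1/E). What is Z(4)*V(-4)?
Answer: 0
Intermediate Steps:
V(E) = 1 + 4/E (V(E) = 1 - (-4)/E = 1 + 4/E)
Z(u) = 1/10
Z(4)*V(-4) = ((4 - 4)/(-4))/10 = (-1/4*0)/10 = (1/10)*0 = 0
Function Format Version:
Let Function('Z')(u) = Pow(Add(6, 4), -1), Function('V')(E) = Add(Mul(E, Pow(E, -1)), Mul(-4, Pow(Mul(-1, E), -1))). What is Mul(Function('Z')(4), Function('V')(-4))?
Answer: 0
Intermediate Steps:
Function('V')(E) = Add(1, Mul(4, Pow(E, -1))) (Function('V')(E) = Add(1, Mul(-4, Mul(-1, Pow(E, -1)))) = Add(1, Mul(4, Pow(E, -1))))
Function('Z')(u) = Rational(1, 10) (Function('Z')(u) = Pow(10, -1) = Rational(1, 10))
Mul(Function('Z')(4), Function('V')(-4)) = Mul(Rational(1, 10), Mul(Pow(-4, -1), Add(4, -4))) = Mul(Rational(1, 10), Mul(Rational(-1, 4), 0)) = Mul(Rational(1, 10), 0) = 0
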